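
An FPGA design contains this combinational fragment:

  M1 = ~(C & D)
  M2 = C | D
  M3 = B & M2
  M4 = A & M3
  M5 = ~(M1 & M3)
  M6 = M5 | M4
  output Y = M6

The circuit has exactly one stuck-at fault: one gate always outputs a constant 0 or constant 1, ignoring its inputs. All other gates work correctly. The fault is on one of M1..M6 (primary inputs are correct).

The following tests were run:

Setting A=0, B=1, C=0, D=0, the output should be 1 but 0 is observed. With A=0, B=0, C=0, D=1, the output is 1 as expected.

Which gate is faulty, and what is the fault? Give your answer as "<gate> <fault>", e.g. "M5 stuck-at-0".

M2 stuck-at-1

Fault-free values for test 1 (A=0, B=1, C=0, D=0): M1=1, M2=0, M3=0, M4=0, M5=1, M6=1, giving Y=1. Observed 0.
Test 1: faults giving observed 0 are {M2 stuck-at-1, M3 stuck-at-1, M5 stuck-at-0, M6 stuck-at-0}.
Test 2 (A=0, B=0, C=0, D=1): fault-free M1=1, M2=1, M3=0, M4=0, M5=1, M6=1 → 1; observed 1. Eliminates M3 stuck-at-1, M5 stuck-at-0, M6 stuck-at-0.
Only M2 stuck-at-1 is consistent with every test.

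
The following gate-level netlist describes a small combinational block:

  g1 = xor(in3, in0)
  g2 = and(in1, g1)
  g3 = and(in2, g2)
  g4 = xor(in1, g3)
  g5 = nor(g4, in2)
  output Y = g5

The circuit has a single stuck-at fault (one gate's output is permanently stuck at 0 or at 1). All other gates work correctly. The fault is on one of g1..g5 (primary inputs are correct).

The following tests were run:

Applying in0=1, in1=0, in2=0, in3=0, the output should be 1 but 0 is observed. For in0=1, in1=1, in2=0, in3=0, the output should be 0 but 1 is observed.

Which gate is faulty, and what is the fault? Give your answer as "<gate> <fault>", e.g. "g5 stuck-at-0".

Fault-free values for test 1 (in0=1, in1=0, in2=0, in3=0): g1=1, g2=0, g3=0, g4=0, g5=1, giving Y=1. Observed 0.
Test 1: faults giving observed 0 are {g3 stuck-at-1, g4 stuck-at-1, g5 stuck-at-0}.
Test 2 (in0=1, in1=1, in2=0, in3=0): fault-free g1=1, g2=1, g3=0, g4=1, g5=0 → 0; observed 1. Eliminates g4 stuck-at-1, g5 stuck-at-0.
Only g3 stuck-at-1 is consistent with every test.

g3 stuck-at-1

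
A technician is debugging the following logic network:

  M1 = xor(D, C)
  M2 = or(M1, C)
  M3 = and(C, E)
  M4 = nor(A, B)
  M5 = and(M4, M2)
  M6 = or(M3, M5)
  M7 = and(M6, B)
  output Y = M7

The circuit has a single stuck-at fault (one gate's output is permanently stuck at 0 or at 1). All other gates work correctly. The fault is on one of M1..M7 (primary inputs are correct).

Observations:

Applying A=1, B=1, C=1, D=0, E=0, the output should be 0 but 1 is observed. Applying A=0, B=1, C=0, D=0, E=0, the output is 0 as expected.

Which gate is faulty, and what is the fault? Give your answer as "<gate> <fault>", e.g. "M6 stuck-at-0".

M4 stuck-at-1

Fault-free values for test 1 (A=1, B=1, C=1, D=0, E=0): M1=1, M2=1, M3=0, M4=0, M5=0, M6=0, M7=0, giving Y=0. Observed 1.
Test 1: faults giving observed 1 are {M3 stuck-at-1, M4 stuck-at-1, M5 stuck-at-1, M6 stuck-at-1, M7 stuck-at-1}.
Test 2 (A=0, B=1, C=0, D=0, E=0): fault-free M1=0, M2=0, M3=0, M4=0, M5=0, M6=0, M7=0 → 0; observed 0. Eliminates M3 stuck-at-1, M5 stuck-at-1, M6 stuck-at-1, M7 stuck-at-1.
Only M4 stuck-at-1 is consistent with every test.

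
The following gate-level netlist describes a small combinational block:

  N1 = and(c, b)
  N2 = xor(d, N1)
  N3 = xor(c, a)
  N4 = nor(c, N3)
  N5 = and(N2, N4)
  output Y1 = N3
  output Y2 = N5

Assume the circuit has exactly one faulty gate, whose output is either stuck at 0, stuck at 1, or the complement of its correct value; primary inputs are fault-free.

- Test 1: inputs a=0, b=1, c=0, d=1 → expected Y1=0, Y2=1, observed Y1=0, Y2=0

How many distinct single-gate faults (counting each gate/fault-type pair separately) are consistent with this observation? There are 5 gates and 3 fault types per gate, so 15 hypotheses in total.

Fault-free: N1=0, N2=1, N3=0, N4=1, N5=1 → Y1=0, Y2=1. Observed Y1=0, Y2=0.
  N1: stuck-at-1, inverted output ✓; others ✗
  N2: stuck-at-0, inverted output ✓; others ✗
  N3: none of the 3 fault types match ✗
  N4: stuck-at-0, inverted output ✓; others ✗
  N5: stuck-at-0, inverted output ✓; others ✗
Consistent faults: {N1 stuck-at-1, N1 inverted output, N2 stuck-at-0, N2 inverted output, N4 stuck-at-0, N4 inverted output, N5 stuck-at-0, N5 inverted output} — 8 in all.

8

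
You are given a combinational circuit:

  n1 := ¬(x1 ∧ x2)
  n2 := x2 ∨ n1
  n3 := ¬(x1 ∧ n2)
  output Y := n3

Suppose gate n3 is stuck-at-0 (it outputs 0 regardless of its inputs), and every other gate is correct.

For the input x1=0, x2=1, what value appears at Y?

Propagate with n3 forced: n1=1, n2=1, n3=0 [stuck-at-0].
So Y = 0. (Without the fault it would be 1.)

0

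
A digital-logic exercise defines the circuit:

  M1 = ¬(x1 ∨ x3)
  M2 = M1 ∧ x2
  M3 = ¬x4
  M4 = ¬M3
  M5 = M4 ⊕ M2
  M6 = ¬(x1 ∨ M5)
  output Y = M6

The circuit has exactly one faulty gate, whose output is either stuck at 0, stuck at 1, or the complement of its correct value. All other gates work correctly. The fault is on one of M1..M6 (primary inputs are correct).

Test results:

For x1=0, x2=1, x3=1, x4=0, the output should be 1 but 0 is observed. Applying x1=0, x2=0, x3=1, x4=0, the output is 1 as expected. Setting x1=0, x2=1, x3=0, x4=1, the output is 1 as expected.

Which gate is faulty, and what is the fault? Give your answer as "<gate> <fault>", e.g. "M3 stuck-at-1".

Fault-free values for test 1 (x1=0, x2=1, x3=1, x4=0): M1=0, M2=0, M3=1, M4=0, M5=0, M6=1, giving Y=1. Observed 0.
Test 1: faults giving observed 0 are {M1 stuck-at-1, M1 inverted output, M2 stuck-at-1, M2 inverted output, M3 stuck-at-0, M3 inverted output, M4 stuck-at-1, M4 inverted output, M5 stuck-at-1, M5 inverted output, M6 stuck-at-0, M6 inverted output}.
Test 2 (x1=0, x2=0, x3=1, x4=0): fault-free M1=0, M2=0, M3=1, M4=0, M5=0, M6=1 → 1; observed 1. Eliminates M2 stuck-at-1, M2 inverted output, M3 stuck-at-0, M3 inverted output, M4 stuck-at-1, M4 inverted output, M5 stuck-at-1, M5 inverted output, M6 stuck-at-0, M6 inverted output.
Test 3 (x1=0, x2=1, x3=0, x4=1): fault-free M1=1, M2=1, M3=0, M4=1, M5=0, M6=1 → 1; observed 1. Eliminates M1 inverted output.
Only M1 stuck-at-1 is consistent with every test.

M1 stuck-at-1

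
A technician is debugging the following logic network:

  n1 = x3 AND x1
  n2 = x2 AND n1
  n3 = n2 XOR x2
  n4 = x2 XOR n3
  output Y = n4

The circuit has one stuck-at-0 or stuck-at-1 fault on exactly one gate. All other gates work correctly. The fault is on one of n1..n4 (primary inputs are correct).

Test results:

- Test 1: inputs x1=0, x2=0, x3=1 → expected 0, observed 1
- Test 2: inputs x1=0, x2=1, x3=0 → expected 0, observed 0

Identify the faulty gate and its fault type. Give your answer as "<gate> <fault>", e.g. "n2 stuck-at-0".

Fault-free values for test 1 (x1=0, x2=0, x3=1): n1=0, n2=0, n3=0, n4=0, giving Y=0. Observed 1.
Test 1: faults giving observed 1 are {n2 stuck-at-1, n3 stuck-at-1, n4 stuck-at-1}.
Test 2 (x1=0, x2=1, x3=0): fault-free n1=0, n2=0, n3=1, n4=0 → 0; observed 0. Eliminates n2 stuck-at-1, n4 stuck-at-1.
Only n3 stuck-at-1 is consistent with every test.

n3 stuck-at-1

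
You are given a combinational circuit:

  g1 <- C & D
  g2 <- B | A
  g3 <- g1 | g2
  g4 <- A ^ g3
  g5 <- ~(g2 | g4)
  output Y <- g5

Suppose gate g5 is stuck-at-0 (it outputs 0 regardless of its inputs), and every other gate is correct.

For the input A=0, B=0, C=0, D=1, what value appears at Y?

Propagate with g5 forced: g1=0, g2=0, g3=0, g4=0, g5=0 [stuck-at-0].
So Y = 0. (Without the fault it would be 1.)

0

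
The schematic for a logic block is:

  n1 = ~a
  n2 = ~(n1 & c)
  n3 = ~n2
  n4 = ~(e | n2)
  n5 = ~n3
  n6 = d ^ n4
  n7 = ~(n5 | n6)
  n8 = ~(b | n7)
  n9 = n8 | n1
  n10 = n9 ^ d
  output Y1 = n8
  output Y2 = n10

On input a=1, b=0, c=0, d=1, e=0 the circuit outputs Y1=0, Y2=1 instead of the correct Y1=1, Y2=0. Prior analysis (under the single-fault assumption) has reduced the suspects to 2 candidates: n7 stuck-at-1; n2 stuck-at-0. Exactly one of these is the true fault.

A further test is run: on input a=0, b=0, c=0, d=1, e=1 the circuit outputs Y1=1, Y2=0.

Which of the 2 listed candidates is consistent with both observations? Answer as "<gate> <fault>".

Evaluate each candidate on input a=0, b=0, c=0, d=1, e=1:
  n7 stuck-at-1: n1=1, n2=1, n3=0, n4=0, n5=1, n6=1, n7=1 [stuck-at-1], n8=0, n9=1, n10=0 → Y1=0, Y2=0 — eliminated
  n2 stuck-at-0: n1=1, n2=0 [stuck-at-0], n3=1, n4=0, n5=0, n6=1, n7=0, n8=1, n9=1, n10=0 → Y1=1, Y2=0 — matches
Only n2 stuck-at-0 reproduces the observed Y1=1, Y2=0.

n2 stuck-at-0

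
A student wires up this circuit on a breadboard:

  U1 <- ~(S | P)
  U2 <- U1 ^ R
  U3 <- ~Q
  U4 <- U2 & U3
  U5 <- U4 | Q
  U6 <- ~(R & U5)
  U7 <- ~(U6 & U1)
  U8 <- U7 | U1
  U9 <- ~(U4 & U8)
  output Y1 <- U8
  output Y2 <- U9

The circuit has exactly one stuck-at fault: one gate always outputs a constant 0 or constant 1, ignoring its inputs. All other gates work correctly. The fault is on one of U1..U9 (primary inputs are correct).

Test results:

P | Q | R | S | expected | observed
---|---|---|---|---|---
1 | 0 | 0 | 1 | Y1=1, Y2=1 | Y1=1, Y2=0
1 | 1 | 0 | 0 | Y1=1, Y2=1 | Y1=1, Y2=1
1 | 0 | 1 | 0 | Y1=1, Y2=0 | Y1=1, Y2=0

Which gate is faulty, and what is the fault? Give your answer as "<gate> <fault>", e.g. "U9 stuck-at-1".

U2 stuck-at-1

Fault-free values for test 1 (P=1, Q=0, R=0, S=1): U1=0, U2=0, U3=1, U4=0, U5=0, U6=1, U7=1, U8=1, U9=1, giving Y1=1, Y2=1. Observed Y1=1, Y2=0.
Test 1: faults giving observed Y1=1, Y2=0 are {U1 stuck-at-1, U2 stuck-at-1, U4 stuck-at-1, U9 stuck-at-0}.
Test 2 (P=1, Q=1, R=0, S=0): fault-free U1=0, U2=0, U3=0, U4=0, U5=1, U6=1, U7=1, U8=1, U9=1 → Y1=1, Y2=1; observed Y1=1, Y2=1. Eliminates U4 stuck-at-1, U9 stuck-at-0.
Test 3 (P=1, Q=0, R=1, S=0): fault-free U1=0, U2=1, U3=1, U4=1, U5=1, U6=0, U7=1, U8=1, U9=0 → Y1=1, Y2=0; observed Y1=1, Y2=0. Eliminates U1 stuck-at-1.
Only U2 stuck-at-1 is consistent with every test.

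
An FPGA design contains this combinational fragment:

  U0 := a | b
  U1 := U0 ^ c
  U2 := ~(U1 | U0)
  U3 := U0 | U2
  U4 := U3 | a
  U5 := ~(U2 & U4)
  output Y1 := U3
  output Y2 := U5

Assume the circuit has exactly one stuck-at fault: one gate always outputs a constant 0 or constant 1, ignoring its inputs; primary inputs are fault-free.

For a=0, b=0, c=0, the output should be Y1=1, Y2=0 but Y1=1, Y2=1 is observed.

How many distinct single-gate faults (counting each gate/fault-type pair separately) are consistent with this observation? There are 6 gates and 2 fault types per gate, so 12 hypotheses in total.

Fault-free: U0=0, U1=0, U2=1, U3=1, U4=1, U5=0 → Y1=1, Y2=0. Observed Y1=1, Y2=1.
  U0 stuck-at-0: output Y1=1, Y2=0 ✗
  U0 stuck-at-1: output Y1=1, Y2=1 ✓
  U1 stuck-at-0: output Y1=1, Y2=0 ✗
  U1 stuck-at-1: output Y1=0, Y2=1 ✗
  U2 stuck-at-0: output Y1=0, Y2=1 ✗
  U2 stuck-at-1: output Y1=1, Y2=0 ✗
  U3 stuck-at-0: output Y1=0, Y2=1 ✗
  U3 stuck-at-1: output Y1=1, Y2=0 ✗
  U4 stuck-at-0: output Y1=1, Y2=1 ✓
  U4 stuck-at-1: output Y1=1, Y2=0 ✗
  U5 stuck-at-0: output Y1=1, Y2=0 ✗
  U5 stuck-at-1: output Y1=1, Y2=1 ✓
Consistent faults: {U0 stuck-at-1, U4 stuck-at-0, U5 stuck-at-1} — 3 in all.

3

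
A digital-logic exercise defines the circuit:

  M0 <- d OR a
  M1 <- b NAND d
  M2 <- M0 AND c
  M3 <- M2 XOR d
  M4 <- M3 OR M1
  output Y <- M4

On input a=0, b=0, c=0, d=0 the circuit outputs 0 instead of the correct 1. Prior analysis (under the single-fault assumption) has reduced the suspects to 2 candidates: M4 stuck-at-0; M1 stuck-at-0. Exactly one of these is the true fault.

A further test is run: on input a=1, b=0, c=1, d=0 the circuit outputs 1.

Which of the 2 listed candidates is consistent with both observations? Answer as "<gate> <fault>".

Evaluate each candidate on input a=1, b=0, c=1, d=0:
  M4 stuck-at-0: M0=1, M1=1, M2=1, M3=1, M4=0 [stuck-at-0] → 0 — eliminated
  M1 stuck-at-0: M0=1, M1=0 [stuck-at-0], M2=1, M3=1, M4=1 → 1 — matches
Only M1 stuck-at-0 reproduces the observed 1.

M1 stuck-at-0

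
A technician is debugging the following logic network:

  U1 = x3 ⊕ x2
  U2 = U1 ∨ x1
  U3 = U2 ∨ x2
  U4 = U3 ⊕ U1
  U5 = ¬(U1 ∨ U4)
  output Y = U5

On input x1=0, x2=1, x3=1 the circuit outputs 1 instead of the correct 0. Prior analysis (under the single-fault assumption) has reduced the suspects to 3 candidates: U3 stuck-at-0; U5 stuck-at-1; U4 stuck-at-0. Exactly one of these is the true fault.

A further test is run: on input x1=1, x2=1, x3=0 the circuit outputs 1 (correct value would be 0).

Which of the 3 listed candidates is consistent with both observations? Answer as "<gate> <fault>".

Evaluate each candidate on input x1=1, x2=1, x3=0:
  U3 stuck-at-0: U1=1, U2=1, U3=0 [stuck-at-0], U4=1, U5=0 → 0 — eliminated
  U5 stuck-at-1: U1=1, U2=1, U3=1, U4=0, U5=1 [stuck-at-1] → 1 — matches
  U4 stuck-at-0: U1=1, U2=1, U3=1, U4=0 [stuck-at-0], U5=0 → 0 — eliminated
Only U5 stuck-at-1 reproduces the observed 1.

U5 stuck-at-1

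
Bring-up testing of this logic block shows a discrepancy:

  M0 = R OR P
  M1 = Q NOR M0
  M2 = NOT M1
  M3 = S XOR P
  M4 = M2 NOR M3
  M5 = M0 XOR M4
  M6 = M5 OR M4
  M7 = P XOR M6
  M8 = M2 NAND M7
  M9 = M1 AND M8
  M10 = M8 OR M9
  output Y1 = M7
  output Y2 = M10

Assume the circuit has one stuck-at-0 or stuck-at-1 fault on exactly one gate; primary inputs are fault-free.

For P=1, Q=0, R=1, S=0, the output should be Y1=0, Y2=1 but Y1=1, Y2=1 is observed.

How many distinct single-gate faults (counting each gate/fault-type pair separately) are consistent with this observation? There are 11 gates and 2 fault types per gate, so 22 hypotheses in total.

1

Fault-free: M0=1, M1=0, M2=1, M3=1, M4=0, M5=1, M6=1, M7=0, M8=1, M9=0, M10=1 → Y1=0, Y2=1. Observed Y1=1, Y2=1.
  M0: stuck-at-0 ✓; others ✗
  M1: none of the 2 fault types match ✗
  M2: none of the 2 fault types match ✗
  M3: none of the 2 fault types match ✗
  M4: none of the 2 fault types match ✗
  M5: none of the 2 fault types match ✗
  M6: none of the 2 fault types match ✗
  M7: none of the 2 fault types match ✗
  M8: none of the 2 fault types match ✗
  M9: none of the 2 fault types match ✗
  M10: none of the 2 fault types match ✗
Consistent faults: {M0 stuck-at-0} — 1 in all.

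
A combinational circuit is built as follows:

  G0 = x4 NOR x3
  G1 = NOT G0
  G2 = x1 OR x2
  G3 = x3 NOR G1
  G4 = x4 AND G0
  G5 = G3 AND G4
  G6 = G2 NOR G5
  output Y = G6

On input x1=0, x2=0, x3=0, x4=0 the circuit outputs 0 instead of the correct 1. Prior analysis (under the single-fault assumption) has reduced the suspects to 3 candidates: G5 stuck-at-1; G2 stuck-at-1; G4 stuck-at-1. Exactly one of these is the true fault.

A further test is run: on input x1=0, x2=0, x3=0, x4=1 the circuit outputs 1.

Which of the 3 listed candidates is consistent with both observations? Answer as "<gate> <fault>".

Evaluate each candidate on input x1=0, x2=0, x3=0, x4=1:
  G5 stuck-at-1: G0=0, G1=1, G2=0, G3=0, G4=0, G5=1 [stuck-at-1], G6=0 → 0 — eliminated
  G2 stuck-at-1: G0=0, G1=1, G2=1 [stuck-at-1], G3=0, G4=0, G5=0, G6=0 → 0 — eliminated
  G4 stuck-at-1: G0=0, G1=1, G2=0, G3=0, G4=1 [stuck-at-1], G5=0, G6=1 → 1 — matches
Only G4 stuck-at-1 reproduces the observed 1.

G4 stuck-at-1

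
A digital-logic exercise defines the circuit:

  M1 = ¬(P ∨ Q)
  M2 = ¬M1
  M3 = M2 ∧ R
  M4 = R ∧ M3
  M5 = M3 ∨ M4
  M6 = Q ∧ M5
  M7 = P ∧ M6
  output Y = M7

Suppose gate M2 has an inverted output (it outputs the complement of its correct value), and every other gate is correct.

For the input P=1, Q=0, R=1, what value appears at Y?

0

Propagate with M2 forced: M1=0, M2=0 [inverted output], M3=0, M4=0, M5=0, M6=0, M7=0.
So Y = 0. (Same as the fault-free value — the fault is masked on this input.)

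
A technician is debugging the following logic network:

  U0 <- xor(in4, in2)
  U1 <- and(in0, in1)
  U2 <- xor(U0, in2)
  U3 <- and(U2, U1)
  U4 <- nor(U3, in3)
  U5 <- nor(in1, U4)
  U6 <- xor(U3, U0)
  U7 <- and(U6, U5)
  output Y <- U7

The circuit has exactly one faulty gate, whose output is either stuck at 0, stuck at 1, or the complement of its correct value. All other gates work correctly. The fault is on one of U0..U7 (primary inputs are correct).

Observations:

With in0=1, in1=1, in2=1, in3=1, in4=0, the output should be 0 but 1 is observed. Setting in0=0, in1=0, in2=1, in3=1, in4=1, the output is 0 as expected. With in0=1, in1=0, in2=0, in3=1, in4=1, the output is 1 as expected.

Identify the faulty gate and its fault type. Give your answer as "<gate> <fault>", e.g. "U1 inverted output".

Fault-free values for test 1 (in0=1, in1=1, in2=1, in3=1, in4=0): U0=1, U1=1, U2=0, U3=0, U4=0, U5=0, U6=1, U7=0, giving Y=0. Observed 1.
Test 1: faults giving observed 1 are {U5 stuck-at-1, U5 inverted output, U7 stuck-at-1, U7 inverted output}.
Test 2 (in0=0, in1=0, in2=1, in3=1, in4=1): fault-free U0=0, U1=0, U2=1, U3=0, U4=0, U5=1, U6=0, U7=0 → 0; observed 0. Eliminates U7 stuck-at-1, U7 inverted output.
Test 3 (in0=1, in1=0, in2=0, in3=1, in4=1): fault-free U0=1, U1=0, U2=1, U3=0, U4=0, U5=1, U6=1, U7=1 → 1; observed 1. Eliminates U5 inverted output.
Only U5 stuck-at-1 is consistent with every test.

U5 stuck-at-1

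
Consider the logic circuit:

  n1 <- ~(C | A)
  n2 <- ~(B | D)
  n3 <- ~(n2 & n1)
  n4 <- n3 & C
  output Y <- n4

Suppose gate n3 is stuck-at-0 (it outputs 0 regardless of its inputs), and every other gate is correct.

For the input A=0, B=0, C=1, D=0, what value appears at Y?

0

Propagate with n3 forced: n1=0, n2=1, n3=0 [stuck-at-0], n4=0.
So Y = 0. (Without the fault it would be 1.)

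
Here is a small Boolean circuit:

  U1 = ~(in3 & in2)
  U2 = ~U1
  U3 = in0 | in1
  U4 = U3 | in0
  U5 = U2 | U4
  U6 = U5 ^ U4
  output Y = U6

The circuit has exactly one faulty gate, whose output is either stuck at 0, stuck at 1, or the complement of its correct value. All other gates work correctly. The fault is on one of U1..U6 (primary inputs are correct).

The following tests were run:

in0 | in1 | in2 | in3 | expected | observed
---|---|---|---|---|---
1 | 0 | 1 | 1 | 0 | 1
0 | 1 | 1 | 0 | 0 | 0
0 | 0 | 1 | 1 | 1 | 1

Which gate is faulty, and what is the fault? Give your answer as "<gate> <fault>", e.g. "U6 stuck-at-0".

Fault-free values for test 1 (in0=1, in1=0, in2=1, in3=1): U1=0, U2=1, U3=1, U4=1, U5=1, U6=0, giving Y=0. Observed 1.
Test 1: faults giving observed 1 are {U4 stuck-at-0, U4 inverted output, U5 stuck-at-0, U5 inverted output, U6 stuck-at-1, U6 inverted output}.
Test 2 (in0=0, in1=1, in2=1, in3=0): fault-free U1=1, U2=0, U3=1, U4=1, U5=1, U6=0 → 0; observed 0. Eliminates U5 stuck-at-0, U5 inverted output, U6 stuck-at-1, U6 inverted output.
Test 3 (in0=0, in1=0, in2=1, in3=1): fault-free U1=0, U2=1, U3=0, U4=0, U5=1, U6=1 → 1; observed 1. Eliminates U4 inverted output.
Only U4 stuck-at-0 is consistent with every test.

U4 stuck-at-0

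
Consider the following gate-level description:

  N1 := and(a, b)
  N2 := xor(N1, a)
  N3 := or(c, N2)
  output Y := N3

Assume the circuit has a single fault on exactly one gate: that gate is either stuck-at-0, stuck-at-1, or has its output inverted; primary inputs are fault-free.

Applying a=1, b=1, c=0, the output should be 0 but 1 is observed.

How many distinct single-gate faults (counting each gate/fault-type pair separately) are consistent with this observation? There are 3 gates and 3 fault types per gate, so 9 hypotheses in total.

Fault-free: N1=1, N2=0, N3=0 → 0. Observed 1.
  N1 stuck-at-0: output 1 ✓
  N1 stuck-at-1: output 0 ✗
  N1 inverted output: output 1 ✓
  N2 stuck-at-0: output 0 ✗
  N2 stuck-at-1: output 1 ✓
  N2 inverted output: output 1 ✓
  N3 stuck-at-0: output 0 ✗
  N3 stuck-at-1: output 1 ✓
  N3 inverted output: output 1 ✓
Consistent faults: {N1 stuck-at-0, N1 inverted output, N2 stuck-at-1, N2 inverted output, N3 stuck-at-1, N3 inverted output} — 6 in all.

6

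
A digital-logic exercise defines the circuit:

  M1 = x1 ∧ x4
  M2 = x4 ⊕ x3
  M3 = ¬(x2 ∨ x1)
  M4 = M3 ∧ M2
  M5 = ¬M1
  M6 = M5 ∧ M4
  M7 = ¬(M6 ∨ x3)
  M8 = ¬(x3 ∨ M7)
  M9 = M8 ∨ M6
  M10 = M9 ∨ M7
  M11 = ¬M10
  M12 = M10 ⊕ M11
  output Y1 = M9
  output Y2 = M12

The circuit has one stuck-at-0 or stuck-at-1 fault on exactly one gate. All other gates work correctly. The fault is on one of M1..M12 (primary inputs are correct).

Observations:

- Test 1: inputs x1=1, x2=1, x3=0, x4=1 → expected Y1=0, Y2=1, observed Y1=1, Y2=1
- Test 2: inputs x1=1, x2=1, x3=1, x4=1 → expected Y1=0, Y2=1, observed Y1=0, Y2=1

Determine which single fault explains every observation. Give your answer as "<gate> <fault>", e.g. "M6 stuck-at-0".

M7 stuck-at-0

Fault-free values for test 1 (x1=1, x2=1, x3=0, x4=1): M1=1, M2=1, M3=0, M4=0, M5=0, M6=0, M7=1, M8=0, M9=0, M10=1, M11=0, M12=1, giving Y1=0, Y2=1. Observed Y1=1, Y2=1.
Test 1: faults giving observed Y1=1, Y2=1 are {M6 stuck-at-1, M7 stuck-at-0, M8 stuck-at-1, M9 stuck-at-1}.
Test 2 (x1=1, x2=1, x3=1, x4=1): fault-free M1=1, M2=0, M3=0, M4=0, M5=0, M6=0, M7=0, M8=0, M9=0, M10=0, M11=1, M12=1 → Y1=0, Y2=1; observed Y1=0, Y2=1. Eliminates M6 stuck-at-1, M8 stuck-at-1, M9 stuck-at-1.
Only M7 stuck-at-0 is consistent with every test.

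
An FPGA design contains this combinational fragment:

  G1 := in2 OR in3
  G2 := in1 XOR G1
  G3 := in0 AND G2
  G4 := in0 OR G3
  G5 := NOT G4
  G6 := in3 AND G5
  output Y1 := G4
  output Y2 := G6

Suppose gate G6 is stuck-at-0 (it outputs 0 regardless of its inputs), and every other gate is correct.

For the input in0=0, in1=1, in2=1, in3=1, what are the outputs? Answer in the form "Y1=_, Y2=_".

Y1=0, Y2=0

Propagate with G6 forced: G1=1, G2=0, G3=0, G4=0, G5=1, G6=0 [stuck-at-0].
So the outputs are Y1=0, Y2=0. (Without the fault they would be Y1=0, Y2=1.)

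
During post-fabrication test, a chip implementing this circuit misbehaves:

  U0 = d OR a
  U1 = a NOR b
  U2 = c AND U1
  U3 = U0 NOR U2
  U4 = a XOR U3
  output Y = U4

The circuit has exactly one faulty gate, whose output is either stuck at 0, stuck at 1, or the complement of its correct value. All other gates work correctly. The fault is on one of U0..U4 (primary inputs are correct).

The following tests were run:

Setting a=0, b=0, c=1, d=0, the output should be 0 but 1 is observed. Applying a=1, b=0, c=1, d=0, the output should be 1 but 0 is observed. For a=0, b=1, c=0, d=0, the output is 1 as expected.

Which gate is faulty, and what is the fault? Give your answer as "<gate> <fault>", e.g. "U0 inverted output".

U3 stuck-at-1

Fault-free values for test 1 (a=0, b=0, c=1, d=0): U0=0, U1=1, U2=1, U3=0, U4=0, giving Y=0. Observed 1.
Test 1: faults giving observed 1 are {U1 stuck-at-0, U1 inverted output, U2 stuck-at-0, U2 inverted output, U3 stuck-at-1, U3 inverted output, U4 stuck-at-1, U4 inverted output}.
Test 2 (a=1, b=0, c=1, d=0): fault-free U0=1, U1=0, U2=0, U3=0, U4=1 → 1; observed 0. Eliminates U1 stuck-at-0, U1 inverted output, U2 stuck-at-0, U2 inverted output, U4 stuck-at-1.
Test 3 (a=0, b=1, c=0, d=0): fault-free U0=0, U1=0, U2=0, U3=1, U4=1 → 1; observed 1. Eliminates U3 inverted output, U4 inverted output.
Only U3 stuck-at-1 is consistent with every test.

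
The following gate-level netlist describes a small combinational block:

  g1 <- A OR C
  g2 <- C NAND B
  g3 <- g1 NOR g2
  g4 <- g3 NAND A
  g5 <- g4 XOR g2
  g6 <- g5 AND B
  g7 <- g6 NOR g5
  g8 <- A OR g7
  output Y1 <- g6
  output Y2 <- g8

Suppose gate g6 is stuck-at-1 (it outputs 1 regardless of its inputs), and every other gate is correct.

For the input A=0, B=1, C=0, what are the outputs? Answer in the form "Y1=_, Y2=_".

Propagate with g6 forced: g1=0, g2=1, g3=0, g4=1, g5=0, g6=1 [stuck-at-1], g7=0, g8=0.
So the outputs are Y1=1, Y2=0. (Without the fault they would be Y1=0, Y2=1.)

Y1=1, Y2=0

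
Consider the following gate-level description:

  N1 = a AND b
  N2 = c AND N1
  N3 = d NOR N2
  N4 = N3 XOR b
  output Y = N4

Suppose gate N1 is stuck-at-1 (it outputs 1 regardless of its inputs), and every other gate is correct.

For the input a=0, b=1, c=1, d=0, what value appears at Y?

Propagate with N1 forced: N1=1 [stuck-at-1], N2=1, N3=0, N4=1.
So Y = 1. (Without the fault it would be 0.)

1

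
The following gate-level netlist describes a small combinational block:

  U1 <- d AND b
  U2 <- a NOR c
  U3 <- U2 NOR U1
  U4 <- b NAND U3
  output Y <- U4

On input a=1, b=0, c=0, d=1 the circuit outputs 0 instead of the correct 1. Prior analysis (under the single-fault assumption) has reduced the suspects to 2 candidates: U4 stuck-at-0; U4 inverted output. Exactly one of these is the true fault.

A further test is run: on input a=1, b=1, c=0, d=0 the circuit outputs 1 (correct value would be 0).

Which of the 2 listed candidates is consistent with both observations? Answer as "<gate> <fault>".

Evaluate each candidate on input a=1, b=1, c=0, d=0:
  U4 stuck-at-0: U1=0, U2=0, U3=1, U4=0 [stuck-at-0] → 0 — eliminated
  U4 inverted output: U1=0, U2=0, U3=1, U4=1 [inverted output] → 1 — matches
Only U4 inverted output reproduces the observed 1.

U4 inverted output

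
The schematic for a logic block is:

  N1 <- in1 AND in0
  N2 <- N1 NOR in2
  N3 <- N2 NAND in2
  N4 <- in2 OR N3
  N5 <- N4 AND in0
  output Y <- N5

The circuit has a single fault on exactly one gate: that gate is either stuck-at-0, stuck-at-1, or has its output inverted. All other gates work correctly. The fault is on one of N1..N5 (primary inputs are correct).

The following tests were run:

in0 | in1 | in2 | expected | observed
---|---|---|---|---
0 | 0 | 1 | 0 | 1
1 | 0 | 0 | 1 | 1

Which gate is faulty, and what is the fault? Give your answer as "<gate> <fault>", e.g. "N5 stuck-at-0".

N5 stuck-at-1

Fault-free values for test 1 (in0=0, in1=0, in2=1): N1=0, N2=0, N3=1, N4=1, N5=0, giving Y=0. Observed 1.
Test 1: faults giving observed 1 are {N5 stuck-at-1, N5 inverted output}.
Test 2 (in0=1, in1=0, in2=0): fault-free N1=0, N2=1, N3=1, N4=1, N5=1 → 1; observed 1. Eliminates N5 inverted output.
Only N5 stuck-at-1 is consistent with every test.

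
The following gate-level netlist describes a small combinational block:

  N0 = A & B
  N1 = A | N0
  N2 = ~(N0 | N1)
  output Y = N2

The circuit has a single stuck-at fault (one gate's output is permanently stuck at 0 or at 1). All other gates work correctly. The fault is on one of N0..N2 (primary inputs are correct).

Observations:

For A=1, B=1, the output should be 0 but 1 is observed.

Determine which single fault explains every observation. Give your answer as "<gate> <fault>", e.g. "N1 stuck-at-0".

N2 stuck-at-1

Fault-free values for test 1 (A=1, B=1): N0=1, N1=1, N2=0, giving Y=0. Observed 1.
Test 1: faults giving observed 1 are {N2 stuck-at-1}.
Only N2 stuck-at-1 is consistent with every test.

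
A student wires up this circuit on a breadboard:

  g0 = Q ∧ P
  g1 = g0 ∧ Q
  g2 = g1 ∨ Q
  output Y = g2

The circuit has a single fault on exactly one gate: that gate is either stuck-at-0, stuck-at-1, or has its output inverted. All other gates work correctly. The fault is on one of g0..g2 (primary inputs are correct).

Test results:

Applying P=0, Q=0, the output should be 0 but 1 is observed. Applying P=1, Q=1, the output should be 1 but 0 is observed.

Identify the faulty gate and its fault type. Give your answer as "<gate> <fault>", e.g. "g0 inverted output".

g2 inverted output

Fault-free values for test 1 (P=0, Q=0): g0=0, g1=0, g2=0, giving Y=0. Observed 1.
Test 1: faults giving observed 1 are {g1 stuck-at-1, g1 inverted output, g2 stuck-at-1, g2 inverted output}.
Test 2 (P=1, Q=1): fault-free g0=1, g1=1, g2=1 → 1; observed 0. Eliminates g1 stuck-at-1, g1 inverted output, g2 stuck-at-1.
Only g2 inverted output is consistent with every test.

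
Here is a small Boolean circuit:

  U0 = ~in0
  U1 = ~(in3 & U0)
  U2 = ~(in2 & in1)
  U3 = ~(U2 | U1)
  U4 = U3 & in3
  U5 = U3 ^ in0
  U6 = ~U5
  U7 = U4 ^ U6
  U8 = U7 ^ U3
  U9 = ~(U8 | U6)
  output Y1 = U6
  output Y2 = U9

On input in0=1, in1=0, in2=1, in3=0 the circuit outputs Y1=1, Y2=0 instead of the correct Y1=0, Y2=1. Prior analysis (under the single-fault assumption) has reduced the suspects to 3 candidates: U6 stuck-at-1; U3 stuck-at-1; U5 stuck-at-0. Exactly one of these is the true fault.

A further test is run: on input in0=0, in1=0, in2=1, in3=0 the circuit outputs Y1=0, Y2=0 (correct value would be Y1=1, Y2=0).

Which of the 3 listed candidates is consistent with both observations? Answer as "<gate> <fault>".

U3 stuck-at-1

Evaluate each candidate on input in0=0, in1=0, in2=1, in3=0:
  U6 stuck-at-1: U0=1, U1=1, U2=1, U3=0, U4=0, U5=0, U6=1 [stuck-at-1], U7=1, U8=1, U9=0 → Y1=1, Y2=0 — eliminated
  U3 stuck-at-1: U0=1, U1=1, U2=1, U3=1 [stuck-at-1], U4=0, U5=1, U6=0, U7=0, U8=1, U9=0 → Y1=0, Y2=0 — matches
  U5 stuck-at-0: U0=1, U1=1, U2=1, U3=0, U4=0, U5=0 [stuck-at-0], U6=1, U7=1, U8=1, U9=0 → Y1=1, Y2=0 — eliminated
Only U3 stuck-at-1 reproduces the observed Y1=0, Y2=0.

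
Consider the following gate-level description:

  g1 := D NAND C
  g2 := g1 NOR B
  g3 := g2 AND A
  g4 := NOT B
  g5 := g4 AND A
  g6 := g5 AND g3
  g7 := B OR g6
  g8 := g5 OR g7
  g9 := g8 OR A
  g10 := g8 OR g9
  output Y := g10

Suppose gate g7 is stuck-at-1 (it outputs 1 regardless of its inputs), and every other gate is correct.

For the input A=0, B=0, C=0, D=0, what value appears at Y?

1

Propagate with g7 forced: g1=1, g2=0, g3=0, g4=1, g5=0, g6=0, g7=1 [stuck-at-1], g8=1, g9=1, g10=1.
So Y = 1. (Without the fault it would be 0.)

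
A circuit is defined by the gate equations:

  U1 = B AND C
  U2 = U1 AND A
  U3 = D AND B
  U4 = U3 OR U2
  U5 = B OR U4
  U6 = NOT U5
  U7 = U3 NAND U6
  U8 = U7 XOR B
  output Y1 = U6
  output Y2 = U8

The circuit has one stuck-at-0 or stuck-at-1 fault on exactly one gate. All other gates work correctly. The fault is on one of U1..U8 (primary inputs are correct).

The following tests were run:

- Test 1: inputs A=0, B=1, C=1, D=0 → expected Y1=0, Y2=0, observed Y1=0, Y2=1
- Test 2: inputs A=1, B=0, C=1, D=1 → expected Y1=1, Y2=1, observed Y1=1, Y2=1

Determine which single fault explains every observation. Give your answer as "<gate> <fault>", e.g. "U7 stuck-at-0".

U8 stuck-at-1

Fault-free values for test 1 (A=0, B=1, C=1, D=0): U1=1, U2=0, U3=0, U4=0, U5=1, U6=0, U7=1, U8=0, giving Y1=0, Y2=0. Observed Y1=0, Y2=1.
Test 1: faults giving observed Y1=0, Y2=1 are {U7 stuck-at-0, U8 stuck-at-1}.
Test 2 (A=1, B=0, C=1, D=1): fault-free U1=0, U2=0, U3=0, U4=0, U5=0, U6=1, U7=1, U8=1 → Y1=1, Y2=1; observed Y1=1, Y2=1. Eliminates U7 stuck-at-0.
Only U8 stuck-at-1 is consistent with every test.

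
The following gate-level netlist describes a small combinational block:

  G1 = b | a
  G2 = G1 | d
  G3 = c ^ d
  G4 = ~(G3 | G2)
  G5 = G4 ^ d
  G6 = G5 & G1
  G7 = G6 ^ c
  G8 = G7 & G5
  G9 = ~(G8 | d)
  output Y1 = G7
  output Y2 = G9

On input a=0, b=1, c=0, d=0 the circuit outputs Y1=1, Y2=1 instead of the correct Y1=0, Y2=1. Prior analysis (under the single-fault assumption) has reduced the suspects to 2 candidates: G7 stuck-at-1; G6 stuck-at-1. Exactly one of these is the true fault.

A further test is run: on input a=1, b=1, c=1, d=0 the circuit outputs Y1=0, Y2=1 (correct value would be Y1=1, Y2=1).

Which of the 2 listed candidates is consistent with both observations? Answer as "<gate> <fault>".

Evaluate each candidate on input a=1, b=1, c=1, d=0:
  G7 stuck-at-1: G1=1, G2=1, G3=1, G4=0, G5=0, G6=0, G7=1 [stuck-at-1], G8=0, G9=1 → Y1=1, Y2=1 — eliminated
  G6 stuck-at-1: G1=1, G2=1, G3=1, G4=0, G5=0, G6=1 [stuck-at-1], G7=0, G8=0, G9=1 → Y1=0, Y2=1 — matches
Only G6 stuck-at-1 reproduces the observed Y1=0, Y2=1.

G6 stuck-at-1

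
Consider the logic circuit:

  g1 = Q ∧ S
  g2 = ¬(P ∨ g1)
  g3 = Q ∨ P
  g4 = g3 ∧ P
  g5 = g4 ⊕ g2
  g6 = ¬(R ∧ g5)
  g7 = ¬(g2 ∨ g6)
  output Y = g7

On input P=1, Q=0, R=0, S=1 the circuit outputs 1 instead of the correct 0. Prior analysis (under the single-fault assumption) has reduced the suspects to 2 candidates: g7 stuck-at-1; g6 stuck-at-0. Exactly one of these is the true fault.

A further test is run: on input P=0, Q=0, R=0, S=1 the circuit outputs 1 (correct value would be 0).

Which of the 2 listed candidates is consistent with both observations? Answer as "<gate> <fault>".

g7 stuck-at-1

Evaluate each candidate on input P=0, Q=0, R=0, S=1:
  g7 stuck-at-1: g1=0, g2=1, g3=0, g4=0, g5=1, g6=1, g7=1 [stuck-at-1] → 1 — matches
  g6 stuck-at-0: g1=0, g2=1, g3=0, g4=0, g5=1, g6=0 [stuck-at-0], g7=0 → 0 — eliminated
Only g7 stuck-at-1 reproduces the observed 1.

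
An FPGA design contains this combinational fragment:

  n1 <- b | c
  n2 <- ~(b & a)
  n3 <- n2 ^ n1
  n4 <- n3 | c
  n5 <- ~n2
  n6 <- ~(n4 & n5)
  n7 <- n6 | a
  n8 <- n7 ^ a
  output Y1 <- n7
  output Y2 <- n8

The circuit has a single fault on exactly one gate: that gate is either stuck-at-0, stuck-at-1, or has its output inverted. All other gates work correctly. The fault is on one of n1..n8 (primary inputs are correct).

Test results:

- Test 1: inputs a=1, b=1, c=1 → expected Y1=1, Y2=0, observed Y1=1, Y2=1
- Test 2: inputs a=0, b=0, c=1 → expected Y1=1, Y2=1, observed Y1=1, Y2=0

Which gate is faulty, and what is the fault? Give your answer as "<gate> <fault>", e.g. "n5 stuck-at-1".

n8 inverted output

Fault-free values for test 1 (a=1, b=1, c=1): n1=1, n2=0, n3=1, n4=1, n5=1, n6=0, n7=1, n8=0, giving Y1=1, Y2=0. Observed Y1=1, Y2=1.
Test 1: faults giving observed Y1=1, Y2=1 are {n8 stuck-at-1, n8 inverted output}.
Test 2 (a=0, b=0, c=1): fault-free n1=1, n2=1, n3=0, n4=1, n5=0, n6=1, n7=1, n8=1 → Y1=1, Y2=1; observed Y1=1, Y2=0. Eliminates n8 stuck-at-1.
Only n8 inverted output is consistent with every test.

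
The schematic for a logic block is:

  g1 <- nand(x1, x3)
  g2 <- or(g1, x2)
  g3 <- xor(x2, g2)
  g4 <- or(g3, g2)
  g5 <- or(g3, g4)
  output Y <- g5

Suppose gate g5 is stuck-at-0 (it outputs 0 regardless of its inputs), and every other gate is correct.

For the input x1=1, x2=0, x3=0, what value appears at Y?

0

Propagate with g5 forced: g1=1, g2=1, g3=1, g4=1, g5=0 [stuck-at-0].
So Y = 0. (Without the fault it would be 1.)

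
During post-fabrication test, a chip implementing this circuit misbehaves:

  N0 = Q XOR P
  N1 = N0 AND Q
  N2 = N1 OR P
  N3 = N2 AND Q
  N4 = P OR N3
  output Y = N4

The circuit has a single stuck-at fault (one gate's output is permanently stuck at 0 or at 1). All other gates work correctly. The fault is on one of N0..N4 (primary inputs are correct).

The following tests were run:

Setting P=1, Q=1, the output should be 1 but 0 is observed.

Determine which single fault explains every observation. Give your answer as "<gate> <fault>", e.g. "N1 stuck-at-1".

Fault-free values for test 1 (P=1, Q=1): N0=0, N1=0, N2=1, N3=1, N4=1, giving Y=1. Observed 0.
Test 1: faults giving observed 0 are {N4 stuck-at-0}.
Only N4 stuck-at-0 is consistent with every test.

N4 stuck-at-0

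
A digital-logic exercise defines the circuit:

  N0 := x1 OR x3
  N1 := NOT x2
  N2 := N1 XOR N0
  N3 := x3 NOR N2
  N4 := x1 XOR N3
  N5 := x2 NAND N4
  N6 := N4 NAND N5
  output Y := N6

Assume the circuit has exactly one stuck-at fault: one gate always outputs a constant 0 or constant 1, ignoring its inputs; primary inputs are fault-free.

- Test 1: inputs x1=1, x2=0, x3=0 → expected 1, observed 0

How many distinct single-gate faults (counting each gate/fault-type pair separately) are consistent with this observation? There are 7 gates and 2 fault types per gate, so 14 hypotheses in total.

Fault-free: N0=1, N1=1, N2=0, N3=1, N4=0, N5=1, N6=1 → 1. Observed 0.
  N0 stuck-at-0: output 0 ✓
  N0 stuck-at-1: output 1 ✗
  N1 stuck-at-0: output 0 ✓
  N1 stuck-at-1: output 1 ✗
  N2 stuck-at-0: output 1 ✗
  N2 stuck-at-1: output 0 ✓
  N3 stuck-at-0: output 0 ✓
  N3 stuck-at-1: output 1 ✗
  N4 stuck-at-0: output 1 ✗
  N4 stuck-at-1: output 0 ✓
  N5 stuck-at-0: output 1 ✗
  N5 stuck-at-1: output 1 ✗
  N6 stuck-at-0: output 0 ✓
  N6 stuck-at-1: output 1 ✗
Consistent faults: {N0 stuck-at-0, N1 stuck-at-0, N2 stuck-at-1, N3 stuck-at-0, N4 stuck-at-1, N6 stuck-at-0} — 6 in all.

6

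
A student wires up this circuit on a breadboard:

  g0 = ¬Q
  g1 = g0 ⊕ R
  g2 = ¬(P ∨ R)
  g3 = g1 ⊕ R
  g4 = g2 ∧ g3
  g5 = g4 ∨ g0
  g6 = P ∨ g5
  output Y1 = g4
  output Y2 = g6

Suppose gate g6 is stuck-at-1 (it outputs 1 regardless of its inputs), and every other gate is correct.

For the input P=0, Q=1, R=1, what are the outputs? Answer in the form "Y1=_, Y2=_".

Propagate with g6 forced: g0=0, g1=1, g2=0, g3=0, g4=0, g5=0, g6=1 [stuck-at-1].
So the outputs are Y1=0, Y2=1. (Without the fault they would be Y1=0, Y2=0.)

Y1=0, Y2=1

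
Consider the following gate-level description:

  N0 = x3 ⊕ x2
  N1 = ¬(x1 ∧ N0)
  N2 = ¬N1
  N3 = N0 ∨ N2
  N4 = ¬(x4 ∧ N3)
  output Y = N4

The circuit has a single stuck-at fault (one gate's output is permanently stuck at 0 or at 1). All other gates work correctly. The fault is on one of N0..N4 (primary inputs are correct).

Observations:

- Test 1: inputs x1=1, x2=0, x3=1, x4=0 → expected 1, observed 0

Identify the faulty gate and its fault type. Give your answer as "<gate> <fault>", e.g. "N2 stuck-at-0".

N4 stuck-at-0

Fault-free values for test 1 (x1=1, x2=0, x3=1, x4=0): N0=1, N1=0, N2=1, N3=1, N4=1, giving Y=1. Observed 0.
Test 1: faults giving observed 0 are {N4 stuck-at-0}.
Only N4 stuck-at-0 is consistent with every test.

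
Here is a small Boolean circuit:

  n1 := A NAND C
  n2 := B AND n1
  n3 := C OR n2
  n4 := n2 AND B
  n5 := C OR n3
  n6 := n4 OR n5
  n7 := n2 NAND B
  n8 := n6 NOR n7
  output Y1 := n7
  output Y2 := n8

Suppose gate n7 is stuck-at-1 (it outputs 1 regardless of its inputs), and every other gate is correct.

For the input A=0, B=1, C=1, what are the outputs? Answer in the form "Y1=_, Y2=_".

Propagate with n7 forced: n1=1, n2=1, n3=1, n4=1, n5=1, n6=1, n7=1 [stuck-at-1], n8=0.
So the outputs are Y1=1, Y2=0. (Without the fault they would be Y1=0, Y2=0.)

Y1=1, Y2=0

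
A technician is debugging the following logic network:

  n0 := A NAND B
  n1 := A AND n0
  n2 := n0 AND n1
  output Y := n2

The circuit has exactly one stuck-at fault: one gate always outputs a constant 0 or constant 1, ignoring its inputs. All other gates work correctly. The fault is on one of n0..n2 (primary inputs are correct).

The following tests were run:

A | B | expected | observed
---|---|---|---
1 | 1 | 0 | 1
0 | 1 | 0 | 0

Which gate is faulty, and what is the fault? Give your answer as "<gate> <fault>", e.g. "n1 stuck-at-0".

Fault-free values for test 1 (A=1, B=1): n0=0, n1=0, n2=0, giving Y=0. Observed 1.
Test 1: faults giving observed 1 are {n0 stuck-at-1, n2 stuck-at-1}.
Test 2 (A=0, B=1): fault-free n0=1, n1=0, n2=0 → 0; observed 0. Eliminates n2 stuck-at-1.
Only n0 stuck-at-1 is consistent with every test.

n0 stuck-at-1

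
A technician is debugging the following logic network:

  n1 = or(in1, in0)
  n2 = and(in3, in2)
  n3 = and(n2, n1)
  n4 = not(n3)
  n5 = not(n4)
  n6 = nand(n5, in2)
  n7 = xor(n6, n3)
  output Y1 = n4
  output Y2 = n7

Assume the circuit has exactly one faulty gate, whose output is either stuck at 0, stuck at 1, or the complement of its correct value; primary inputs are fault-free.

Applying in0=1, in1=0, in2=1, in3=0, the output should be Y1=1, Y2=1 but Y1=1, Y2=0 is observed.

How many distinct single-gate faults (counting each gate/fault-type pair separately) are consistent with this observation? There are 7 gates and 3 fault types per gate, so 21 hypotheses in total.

6

Fault-free: n1=1, n2=0, n3=0, n4=1, n5=0, n6=1, n7=1 → Y1=1, Y2=1. Observed Y1=1, Y2=0.
  n1: none of the 3 fault types match ✗
  n2: none of the 3 fault types match ✗
  n3: none of the 3 fault types match ✗
  n4: none of the 3 fault types match ✗
  n5: stuck-at-1, inverted output ✓; others ✗
  n6: stuck-at-0, inverted output ✓; others ✗
  n7: stuck-at-0, inverted output ✓; others ✗
Consistent faults: {n5 stuck-at-1, n5 inverted output, n6 stuck-at-0, n6 inverted output, n7 stuck-at-0, n7 inverted output} — 6 in all.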